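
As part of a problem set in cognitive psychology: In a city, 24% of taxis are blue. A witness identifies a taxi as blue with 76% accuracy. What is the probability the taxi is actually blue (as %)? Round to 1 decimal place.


P(blue | says blue) = P(says blue | blue)*P(blue) / [P(says blue | blue)*P(blue) + P(says blue | not blue)*P(not blue)]
Numerator = 0.76 * 0.24 = 0.1824
False identification = 0.24 * 0.76 = 0.1824
P = 0.1824 / (0.1824 + 0.1824)
= 0.1824 / 0.3648
As percentage = 50.0


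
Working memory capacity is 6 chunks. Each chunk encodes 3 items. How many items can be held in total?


Total items = chunks * items_per_chunk
= 6 * 3
= 18


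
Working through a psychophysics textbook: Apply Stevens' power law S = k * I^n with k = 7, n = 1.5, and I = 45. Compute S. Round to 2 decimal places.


S = 7 * 45^1.5
45^1.5 = 301.8692
S = 7 * 301.8692
= 2113.08


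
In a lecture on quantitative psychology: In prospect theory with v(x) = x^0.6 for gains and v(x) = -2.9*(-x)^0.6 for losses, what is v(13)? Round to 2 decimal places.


Since x = 13 >= 0, use v(x) = x^0.6
13^0.6 = 4.6598
v(13) = 4.66


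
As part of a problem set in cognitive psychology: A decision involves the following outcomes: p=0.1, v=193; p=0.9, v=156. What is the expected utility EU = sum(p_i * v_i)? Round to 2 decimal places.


EU = sum(p_i * v_i)
0.1 * 193 = 19.3
0.9 * 156 = 140.4
EU = 19.3 + 140.4
= 159.70


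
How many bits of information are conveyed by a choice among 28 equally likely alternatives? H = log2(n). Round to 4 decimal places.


H = log2(n)
H = log2(28)
= 4.8074


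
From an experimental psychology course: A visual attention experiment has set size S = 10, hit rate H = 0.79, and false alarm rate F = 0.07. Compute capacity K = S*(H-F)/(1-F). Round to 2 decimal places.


K = S * (H - F) / (1 - F)
H - F = 0.72
1 - F = 0.93
K = 10 * 0.72 / 0.93
= 7.74


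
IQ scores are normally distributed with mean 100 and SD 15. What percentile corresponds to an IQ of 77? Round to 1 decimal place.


z = (IQ - mean) / SD
z = (77 - 100) / 15 = -1.5333
Percentile = Phi(-1.5333) * 100
Phi(-1.5333) = 0.062601
= 6.3


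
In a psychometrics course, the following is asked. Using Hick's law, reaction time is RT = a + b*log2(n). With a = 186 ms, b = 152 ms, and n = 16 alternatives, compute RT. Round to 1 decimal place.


RT = 186 + 152 * log2(16)
log2(16) = 4.0
RT = 186 + 152 * 4.0
= 186 + 608.0
= 794.0 ms


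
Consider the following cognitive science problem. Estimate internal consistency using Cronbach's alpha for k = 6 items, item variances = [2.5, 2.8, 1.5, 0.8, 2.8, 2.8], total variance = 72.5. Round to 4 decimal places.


alpha = (k/(k-1)) * (1 - sum(s_i^2)/s_total^2)
sum(item variances) = 13.2
k/(k-1) = 6/5 = 1.2
1 - 13.2/72.5 = 1 - 0.182069 = 0.817931
alpha = 1.2 * 0.817931
= 0.9815


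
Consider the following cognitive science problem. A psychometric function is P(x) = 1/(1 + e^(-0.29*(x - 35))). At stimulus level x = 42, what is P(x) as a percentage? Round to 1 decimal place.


P(x) = 1/(1 + e^(-0.29*(42 - 35)))
Exponent = -0.29 * 7 = -2.03
e^(-2.03) = 0.131336
P = 1/(1 + 0.131336) = 0.883911
Percentage = 88.4


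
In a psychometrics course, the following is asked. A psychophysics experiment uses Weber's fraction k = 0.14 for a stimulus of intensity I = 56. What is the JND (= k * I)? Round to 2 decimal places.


JND = k * I
JND = 0.14 * 56
= 7.84


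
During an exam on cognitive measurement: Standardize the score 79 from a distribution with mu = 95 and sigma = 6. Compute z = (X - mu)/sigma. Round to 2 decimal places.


z = (X - mu) / sigma
= (79 - 95) / 6
= -16 / 6
= -2.67


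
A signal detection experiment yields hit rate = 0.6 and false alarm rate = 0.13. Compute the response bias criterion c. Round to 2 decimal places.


c = -0.5 * (z(HR) + z(FAR))
z(0.6) = 0.2533
z(0.13) = -1.1264
c = -0.5 * (0.2533 + -1.1264)
= -0.5 * -0.8731
= 0.44


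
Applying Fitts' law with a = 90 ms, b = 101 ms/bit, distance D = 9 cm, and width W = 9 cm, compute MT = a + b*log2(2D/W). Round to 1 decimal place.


MT = 90 + 101 * log2(2*9/9)
2D/W = 2.0
log2(2.0) = 1.0
MT = 90 + 101 * 1.0
= 191.0 ms


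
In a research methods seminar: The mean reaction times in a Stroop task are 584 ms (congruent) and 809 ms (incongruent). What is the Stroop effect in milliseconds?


Stroop effect = RT(incongruent) - RT(congruent)
= 809 - 584
= 225 ms


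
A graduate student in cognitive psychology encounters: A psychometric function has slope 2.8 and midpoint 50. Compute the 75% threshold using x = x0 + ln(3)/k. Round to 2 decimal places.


At P = 0.75: 0.75 = 1/(1 + e^(-k*(x-x0)))
Solving: e^(-k*(x-x0)) = 1/3
x = x0 + ln(3)/k
ln(3) = 1.0986
x = 50 + 1.0986/2.8
= 50 + 0.3924
= 50.39


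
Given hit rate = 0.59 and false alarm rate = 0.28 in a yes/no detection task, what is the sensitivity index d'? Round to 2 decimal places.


d' = z(HR) - z(FAR)
z(0.59) = 0.2275
z(0.28) = -0.5828
d' = 0.2275 - -0.5828
= 0.81


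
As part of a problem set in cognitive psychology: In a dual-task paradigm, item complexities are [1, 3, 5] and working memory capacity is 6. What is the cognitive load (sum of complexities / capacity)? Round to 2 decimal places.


Total complexity = 1 + 3 + 5 = 9
Load = total / capacity = 9 / 6
= 1.50


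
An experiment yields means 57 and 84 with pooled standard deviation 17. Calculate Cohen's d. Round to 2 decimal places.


Cohen's d = (M1 - M2) / S_pooled
= (57 - 84) / 17
= -27 / 17
= -1.59


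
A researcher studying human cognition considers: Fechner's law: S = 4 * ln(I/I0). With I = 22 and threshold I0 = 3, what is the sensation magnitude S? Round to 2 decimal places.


S = 4 * ln(22/3)
I/I0 = 7.333333
ln(7.333333) = 1.9924
S = 4 * 1.9924
= 7.97


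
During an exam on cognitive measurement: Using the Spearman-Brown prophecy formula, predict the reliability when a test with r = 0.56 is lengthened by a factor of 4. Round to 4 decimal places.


r_new = n*r / (1 + (n-1)*r)
Numerator = 4 * 0.56 = 2.24
Denominator = 1 + 3 * 0.56 = 2.68
r_new = 2.24 / 2.68
= 0.8358


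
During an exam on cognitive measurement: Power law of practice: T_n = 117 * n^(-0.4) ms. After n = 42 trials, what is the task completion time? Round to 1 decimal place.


T_n = 117 * 42^(-0.4)
42^(-0.4) = 0.224233
T_n = 117 * 0.224233
= 26.2 ms


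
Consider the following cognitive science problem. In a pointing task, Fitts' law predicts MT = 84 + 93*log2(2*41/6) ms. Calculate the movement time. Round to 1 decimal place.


MT = 84 + 93 * log2(2*41/6)
2D/W = 13.666667
log2(13.666667) = 3.7726
MT = 84 + 93 * 3.7726
= 434.9 ms


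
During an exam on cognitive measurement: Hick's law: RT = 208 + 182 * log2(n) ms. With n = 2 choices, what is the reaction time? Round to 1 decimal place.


RT = 208 + 182 * log2(2)
log2(2) = 1.0
RT = 208 + 182 * 1.0
= 208 + 182.0
= 390.0 ms


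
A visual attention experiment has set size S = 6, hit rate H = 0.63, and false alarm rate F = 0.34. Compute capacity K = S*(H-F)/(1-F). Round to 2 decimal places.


K = S * (H - F) / (1 - F)
H - F = 0.29
1 - F = 0.66
K = 6 * 0.29 / 0.66
= 2.64


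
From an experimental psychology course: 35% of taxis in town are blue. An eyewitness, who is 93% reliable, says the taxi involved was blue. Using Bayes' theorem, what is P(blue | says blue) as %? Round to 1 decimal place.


P(blue | says blue) = P(says blue | blue)*P(blue) / [P(says blue | blue)*P(blue) + P(says blue | not blue)*P(not blue)]
Numerator = 0.93 * 0.35 = 0.3255
False identification = 0.07 * 0.65 = 0.0455
P = 0.3255 / (0.3255 + 0.0455)
= 0.3255 / 0.371
As percentage = 87.7


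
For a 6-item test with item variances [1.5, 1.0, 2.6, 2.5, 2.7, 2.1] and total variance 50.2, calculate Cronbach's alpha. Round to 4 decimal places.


alpha = (k/(k-1)) * (1 - sum(s_i^2)/s_total^2)
sum(item variances) = 12.4
k/(k-1) = 6/5 = 1.2
1 - 12.4/50.2 = 1 - 0.247012 = 0.752988
alpha = 1.2 * 0.752988
= 0.9036


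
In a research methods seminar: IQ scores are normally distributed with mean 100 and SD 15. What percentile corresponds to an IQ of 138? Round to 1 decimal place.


z = (IQ - mean) / SD
z = (138 - 100) / 15 = 2.5333
Percentile = Phi(2.5333) * 100
Phi(2.5333) = 0.99435
= 99.4


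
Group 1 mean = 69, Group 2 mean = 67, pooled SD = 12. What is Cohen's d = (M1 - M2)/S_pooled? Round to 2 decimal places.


Cohen's d = (M1 - M2) / S_pooled
= (69 - 67) / 12
= 2 / 12
= 0.17


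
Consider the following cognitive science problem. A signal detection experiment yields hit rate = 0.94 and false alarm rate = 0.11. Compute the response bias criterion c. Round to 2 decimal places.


c = -0.5 * (z(HR) + z(FAR))
z(0.94) = 1.5548
z(0.11) = -1.2265
c = -0.5 * (1.5548 + -1.2265)
= -0.5 * 0.3283
= -0.16


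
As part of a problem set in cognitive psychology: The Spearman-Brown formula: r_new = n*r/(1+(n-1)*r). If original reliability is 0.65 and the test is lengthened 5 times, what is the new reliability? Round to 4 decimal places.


r_new = n*r / (1 + (n-1)*r)
Numerator = 5 * 0.65 = 3.25
Denominator = 1 + 4 * 0.65 = 3.6
r_new = 3.25 / 3.6
= 0.9028


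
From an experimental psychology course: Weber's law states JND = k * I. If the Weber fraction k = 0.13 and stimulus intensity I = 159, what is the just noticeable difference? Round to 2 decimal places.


JND = k * I
JND = 0.13 * 159
= 20.67


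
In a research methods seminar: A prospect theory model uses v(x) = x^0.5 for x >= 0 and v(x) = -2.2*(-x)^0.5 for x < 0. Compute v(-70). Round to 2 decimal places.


Since x = -70 < 0, use v(x) = -lambda*(-x)^alpha
(-x) = 70
70^0.5 = 8.3666
v(-70) = -2.2 * 8.3666
= -18.41


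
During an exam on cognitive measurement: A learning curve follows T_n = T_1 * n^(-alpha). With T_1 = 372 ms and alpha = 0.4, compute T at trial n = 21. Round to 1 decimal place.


T_n = 372 * 21^(-0.4)
21^(-0.4) = 0.295878
T_n = 372 * 0.295878
= 110.1 ms


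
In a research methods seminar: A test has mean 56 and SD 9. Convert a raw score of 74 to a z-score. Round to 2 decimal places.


z = (X - mu) / sigma
= (74 - 56) / 9
= 18 / 9
= 2.00


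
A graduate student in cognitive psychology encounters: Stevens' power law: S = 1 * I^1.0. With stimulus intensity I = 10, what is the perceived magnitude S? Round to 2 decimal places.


S = 1 * 10^1.0
10^1.0 = 10.0
S = 1 * 10.0
= 10.00


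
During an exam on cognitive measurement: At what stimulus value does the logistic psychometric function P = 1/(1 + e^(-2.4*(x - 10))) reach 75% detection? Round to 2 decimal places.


At P = 0.75: 0.75 = 1/(1 + e^(-k*(x-x0)))
Solving: e^(-k*(x-x0)) = 1/3
x = x0 + ln(3)/k
ln(3) = 1.0986
x = 10 + 1.0986/2.4
= 10 + 0.4578
= 10.46


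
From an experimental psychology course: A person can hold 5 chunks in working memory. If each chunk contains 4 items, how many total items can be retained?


Total items = chunks * items_per_chunk
= 5 * 4
= 20


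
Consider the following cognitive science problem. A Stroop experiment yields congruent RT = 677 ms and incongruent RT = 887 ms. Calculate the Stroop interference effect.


Stroop effect = RT(incongruent) - RT(congruent)
= 887 - 677
= 210 ms


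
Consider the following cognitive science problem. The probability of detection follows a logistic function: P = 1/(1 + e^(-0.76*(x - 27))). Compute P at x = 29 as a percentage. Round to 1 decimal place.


P(x) = 1/(1 + e^(-0.76*(29 - 27)))
Exponent = -0.76 * 2 = -1.52
e^(-1.52) = 0.218712
P = 1/(1 + 0.218712) = 0.820538
Percentage = 82.1


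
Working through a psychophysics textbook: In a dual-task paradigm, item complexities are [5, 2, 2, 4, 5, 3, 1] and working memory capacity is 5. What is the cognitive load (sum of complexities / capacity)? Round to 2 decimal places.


Total complexity = 5 + 2 + 2 + 4 + 5 + 3 + 1 = 22
Load = total / capacity = 22 / 5
= 4.40


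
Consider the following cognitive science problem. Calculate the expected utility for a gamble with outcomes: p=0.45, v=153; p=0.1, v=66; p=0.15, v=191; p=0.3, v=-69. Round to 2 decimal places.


EU = sum(p_i * v_i)
0.45 * 153 = 68.85
0.1 * 66 = 6.6
0.15 * 191 = 28.65
0.3 * -69 = -20.7
EU = 68.85 + 6.6 + 28.65 + -20.7
= 83.40


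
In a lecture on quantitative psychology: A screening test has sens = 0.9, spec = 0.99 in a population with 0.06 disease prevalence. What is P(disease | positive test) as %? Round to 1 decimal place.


PPV = (sens * prev) / (sens * prev + (1-spec) * (1-prev))
Numerator = 0.9 * 0.06 = 0.054
P(positive and no disease) = (1 - spec) * (1 - prev) = (1 - 0.99) * (1 - 0.06) = 0.0094
Denominator = 0.054 + 0.0094 = 0.0634
PPV = 0.054 / 0.0634 = 0.851735
As percentage = 85.2


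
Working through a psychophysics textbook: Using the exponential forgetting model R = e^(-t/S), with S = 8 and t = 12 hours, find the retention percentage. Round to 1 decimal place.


R = e^(-t/S)
-t/S = -12/8 = -1.5
R = e^(-1.5) = 0.22313
Percentage = 0.22313 * 100
= 22.3


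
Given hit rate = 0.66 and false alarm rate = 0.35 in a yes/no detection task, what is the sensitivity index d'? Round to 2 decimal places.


d' = z(HR) - z(FAR)
z(0.66) = 0.4125
z(0.35) = -0.3853
d' = 0.4125 - -0.3853
= 0.80


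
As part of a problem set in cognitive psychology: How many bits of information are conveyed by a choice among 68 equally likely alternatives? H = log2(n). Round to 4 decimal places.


H = log2(n)
H = log2(68)
= 6.0875


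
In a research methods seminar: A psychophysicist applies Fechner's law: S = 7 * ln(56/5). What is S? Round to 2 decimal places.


S = 7 * ln(56/5)
I/I0 = 11.2
ln(11.2) = 2.4159
S = 7 * 2.4159
= 16.91


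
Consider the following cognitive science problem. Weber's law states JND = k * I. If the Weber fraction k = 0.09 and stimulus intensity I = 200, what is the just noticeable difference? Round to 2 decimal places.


JND = k * I
JND = 0.09 * 200
= 18.00


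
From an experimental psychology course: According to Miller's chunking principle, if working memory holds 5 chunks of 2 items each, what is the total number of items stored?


Total items = chunks * items_per_chunk
= 5 * 2
= 10


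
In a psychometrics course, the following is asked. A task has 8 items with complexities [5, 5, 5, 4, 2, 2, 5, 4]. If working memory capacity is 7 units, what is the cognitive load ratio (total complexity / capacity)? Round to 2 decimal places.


Total complexity = 5 + 5 + 5 + 4 + 2 + 2 + 5 + 4 = 32
Load = total / capacity = 32 / 7
= 4.57


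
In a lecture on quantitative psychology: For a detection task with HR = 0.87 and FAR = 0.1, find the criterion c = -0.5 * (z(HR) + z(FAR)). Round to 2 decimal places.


c = -0.5 * (z(HR) + z(FAR))
z(0.87) = 1.1264
z(0.1) = -1.2816
c = -0.5 * (1.1264 + -1.2816)
= -0.5 * -0.1552
= 0.08


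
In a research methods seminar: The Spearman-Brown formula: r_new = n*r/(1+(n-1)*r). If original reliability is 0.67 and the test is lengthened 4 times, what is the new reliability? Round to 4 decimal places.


r_new = n*r / (1 + (n-1)*r)
Numerator = 4 * 0.67 = 2.68
Denominator = 1 + 3 * 0.67 = 3.01
r_new = 2.68 / 3.01
= 0.8904


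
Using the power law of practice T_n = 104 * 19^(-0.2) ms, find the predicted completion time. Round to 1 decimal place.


T_n = 104 * 19^(-0.2)
19^(-0.2) = 0.554944
T_n = 104 * 0.554944
= 57.7 ms


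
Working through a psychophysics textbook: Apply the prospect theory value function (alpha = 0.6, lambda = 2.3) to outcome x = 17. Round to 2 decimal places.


Since x = 17 >= 0, use v(x) = x^0.6
17^0.6 = 5.4736
v(17) = 5.47


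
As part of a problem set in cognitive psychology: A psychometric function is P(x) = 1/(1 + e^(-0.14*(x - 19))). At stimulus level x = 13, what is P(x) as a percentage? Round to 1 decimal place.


P(x) = 1/(1 + e^(-0.14*(13 - 19)))
Exponent = -0.14 * -6 = 0.84
e^(0.84) = 2.316367
P = 1/(1 + 2.316367) = 0.301535
Percentage = 30.2


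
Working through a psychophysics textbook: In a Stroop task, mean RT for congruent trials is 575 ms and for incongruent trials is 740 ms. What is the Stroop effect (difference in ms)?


Stroop effect = RT(incongruent) - RT(congruent)
= 740 - 575
= 165 ms


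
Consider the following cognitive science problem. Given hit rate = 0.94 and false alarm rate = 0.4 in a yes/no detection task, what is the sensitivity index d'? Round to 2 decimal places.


d' = z(HR) - z(FAR)
z(0.94) = 1.5548
z(0.4) = -0.2533
d' = 1.5548 - -0.2533
= 1.81


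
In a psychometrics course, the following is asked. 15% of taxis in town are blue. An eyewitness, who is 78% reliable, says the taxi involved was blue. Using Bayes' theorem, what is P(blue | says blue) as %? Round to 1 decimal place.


P(blue | says blue) = P(says blue | blue)*P(blue) / [P(says blue | blue)*P(blue) + P(says blue | not blue)*P(not blue)]
Numerator = 0.78 * 0.15 = 0.117
False identification = 0.22 * 0.85 = 0.187
P = 0.117 / (0.117 + 0.187)
= 0.117 / 0.304
As percentage = 38.5


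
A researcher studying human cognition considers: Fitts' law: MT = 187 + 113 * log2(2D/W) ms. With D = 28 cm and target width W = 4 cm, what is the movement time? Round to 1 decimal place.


MT = 187 + 113 * log2(2*28/4)
2D/W = 14.0
log2(14.0) = 3.8074
MT = 187 + 113 * 3.8074
= 617.2 ms


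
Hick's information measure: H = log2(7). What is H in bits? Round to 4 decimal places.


H = log2(n)
H = log2(7)
= 2.8074


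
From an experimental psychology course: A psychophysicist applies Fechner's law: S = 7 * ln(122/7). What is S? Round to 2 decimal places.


S = 7 * ln(122/7)
I/I0 = 17.428571
ln(17.428571) = 2.8581
S = 7 * 2.8581
= 20.01


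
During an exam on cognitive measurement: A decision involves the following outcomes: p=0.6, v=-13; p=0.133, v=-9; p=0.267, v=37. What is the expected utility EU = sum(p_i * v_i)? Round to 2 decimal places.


EU = sum(p_i * v_i)
0.6 * -13 = -7.8
0.133 * -9 = -1.197
0.267 * 37 = 9.879
EU = -7.8 + -1.197 + 9.879
= 0.88


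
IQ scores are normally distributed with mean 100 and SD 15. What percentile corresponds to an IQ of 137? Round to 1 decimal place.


z = (IQ - mean) / SD
z = (137 - 100) / 15 = 2.4667
Percentile = Phi(2.4667) * 100
Phi(2.4667) = 0.993182
= 99.3


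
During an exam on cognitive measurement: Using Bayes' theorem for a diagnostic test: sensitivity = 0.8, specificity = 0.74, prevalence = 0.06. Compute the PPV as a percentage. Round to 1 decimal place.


PPV = (sens * prev) / (sens * prev + (1-spec) * (1-prev))
Numerator = 0.8 * 0.06 = 0.048
P(positive and no disease) = (1 - spec) * (1 - prev) = (1 - 0.74) * (1 - 0.06) = 0.2444
Denominator = 0.048 + 0.2444 = 0.2924
PPV = 0.048 / 0.2924 = 0.164159
As percentage = 16.4


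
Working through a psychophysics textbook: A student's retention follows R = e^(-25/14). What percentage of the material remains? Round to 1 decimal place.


R = e^(-t/S)
-t/S = -25/14 = -1.785714
R = e^(-1.785714) = 0.167677
Percentage = 0.167677 * 100
= 16.8


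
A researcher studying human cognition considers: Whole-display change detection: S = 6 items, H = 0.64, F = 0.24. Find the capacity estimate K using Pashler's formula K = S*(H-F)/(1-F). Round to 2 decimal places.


K = S * (H - F) / (1 - F)
H - F = 0.4
1 - F = 0.76
K = 6 * 0.4 / 0.76
= 3.16


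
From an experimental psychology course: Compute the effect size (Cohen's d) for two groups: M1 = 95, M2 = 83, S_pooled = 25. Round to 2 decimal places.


Cohen's d = (M1 - M2) / S_pooled
= (95 - 83) / 25
= 12 / 25
= 0.48


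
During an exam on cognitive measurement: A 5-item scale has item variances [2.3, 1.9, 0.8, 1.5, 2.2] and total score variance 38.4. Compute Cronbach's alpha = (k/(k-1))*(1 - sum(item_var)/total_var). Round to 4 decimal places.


alpha = (k/(k-1)) * (1 - sum(s_i^2)/s_total^2)
sum(item variances) = 8.7
k/(k-1) = 5/4 = 1.25
1 - 8.7/38.4 = 1 - 0.226562 = 0.773438
alpha = 1.25 * 0.773438
= 0.9668


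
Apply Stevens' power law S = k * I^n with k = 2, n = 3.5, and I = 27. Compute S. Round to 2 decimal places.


S = 2 * 27^3.5
27^3.5 = 102275.8681
S = 2 * 102275.8681
= 204551.74


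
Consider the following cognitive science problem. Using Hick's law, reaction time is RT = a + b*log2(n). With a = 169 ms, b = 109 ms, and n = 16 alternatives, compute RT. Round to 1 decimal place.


RT = 169 + 109 * log2(16)
log2(16) = 4.0
RT = 169 + 109 * 4.0
= 169 + 436.0
= 605.0 ms


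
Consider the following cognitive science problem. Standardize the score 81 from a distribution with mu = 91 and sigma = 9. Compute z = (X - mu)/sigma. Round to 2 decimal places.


z = (X - mu) / sigma
= (81 - 91) / 9
= -10 / 9
= -1.11


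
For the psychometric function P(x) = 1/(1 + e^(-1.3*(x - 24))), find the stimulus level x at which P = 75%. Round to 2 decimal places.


At P = 0.75: 0.75 = 1/(1 + e^(-k*(x-x0)))
Solving: e^(-k*(x-x0)) = 1/3
x = x0 + ln(3)/k
ln(3) = 1.0986
x = 24 + 1.0986/1.3
= 24 + 0.8451
= 24.85


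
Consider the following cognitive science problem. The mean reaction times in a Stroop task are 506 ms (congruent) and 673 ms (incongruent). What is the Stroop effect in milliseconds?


Stroop effect = RT(incongruent) - RT(congruent)
= 673 - 506
= 167 ms


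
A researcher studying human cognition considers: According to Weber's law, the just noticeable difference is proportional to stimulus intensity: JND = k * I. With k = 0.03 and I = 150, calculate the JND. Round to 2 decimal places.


JND = k * I
JND = 0.03 * 150
= 4.50


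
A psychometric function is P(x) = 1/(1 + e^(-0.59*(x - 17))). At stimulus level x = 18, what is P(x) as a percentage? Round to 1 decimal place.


P(x) = 1/(1 + e^(-0.59*(18 - 17)))
Exponent = -0.59 * 1 = -0.59
e^(-0.59) = 0.554327
P = 1/(1 + 0.554327) = 0.643365
Percentage = 64.3


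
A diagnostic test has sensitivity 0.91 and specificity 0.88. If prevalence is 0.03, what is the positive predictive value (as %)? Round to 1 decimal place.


PPV = (sens * prev) / (sens * prev + (1-spec) * (1-prev))
Numerator = 0.91 * 0.03 = 0.0273
P(positive and no disease) = (1 - spec) * (1 - prev) = (1 - 0.88) * (1 - 0.03) = 0.1164
Denominator = 0.0273 + 0.1164 = 0.1437
PPV = 0.0273 / 0.1437 = 0.189979
As percentage = 19.0


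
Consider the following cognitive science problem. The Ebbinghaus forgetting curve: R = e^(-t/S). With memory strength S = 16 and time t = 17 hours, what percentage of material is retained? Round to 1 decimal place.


R = e^(-t/S)
-t/S = -17/16 = -1.0625
R = e^(-1.0625) = 0.345591
Percentage = 0.345591 * 100
= 34.6


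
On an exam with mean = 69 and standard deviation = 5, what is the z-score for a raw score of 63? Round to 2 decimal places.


z = (X - mu) / sigma
= (63 - 69) / 5
= -6 / 5
= -1.20


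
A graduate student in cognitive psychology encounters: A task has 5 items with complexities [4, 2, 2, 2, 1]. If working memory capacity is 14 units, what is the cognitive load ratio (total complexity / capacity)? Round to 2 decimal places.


Total complexity = 4 + 2 + 2 + 2 + 1 = 11
Load = total / capacity = 11 / 14
= 0.79


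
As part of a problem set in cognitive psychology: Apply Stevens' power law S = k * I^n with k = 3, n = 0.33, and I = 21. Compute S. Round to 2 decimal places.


S = 3 * 21^0.33
21^0.33 = 2.7311
S = 3 * 2.7311
= 8.19


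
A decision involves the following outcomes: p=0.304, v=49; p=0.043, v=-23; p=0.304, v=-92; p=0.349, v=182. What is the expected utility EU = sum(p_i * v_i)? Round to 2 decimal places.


EU = sum(p_i * v_i)
0.304 * 49 = 14.896
0.043 * -23 = -0.989
0.304 * -92 = -27.968
0.349 * 182 = 63.518
EU = 14.896 + -0.989 + -27.968 + 63.518
= 49.46


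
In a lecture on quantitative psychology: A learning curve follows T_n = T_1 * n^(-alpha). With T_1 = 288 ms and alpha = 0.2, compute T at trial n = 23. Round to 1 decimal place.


T_n = 288 * 23^(-0.2)
23^(-0.2) = 0.534139
T_n = 288 * 0.534139
= 153.8 ms


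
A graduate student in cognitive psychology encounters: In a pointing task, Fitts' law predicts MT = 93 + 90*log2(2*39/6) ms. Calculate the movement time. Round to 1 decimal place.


MT = 93 + 90 * log2(2*39/6)
2D/W = 13.0
log2(13.0) = 3.7004
MT = 93 + 90 * 3.7004
= 426.0 ms


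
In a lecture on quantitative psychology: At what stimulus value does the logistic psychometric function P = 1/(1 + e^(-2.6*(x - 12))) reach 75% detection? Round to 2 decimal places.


At P = 0.75: 0.75 = 1/(1 + e^(-k*(x-x0)))
Solving: e^(-k*(x-x0)) = 1/3
x = x0 + ln(3)/k
ln(3) = 1.0986
x = 12 + 1.0986/2.6
= 12 + 0.4225
= 12.42


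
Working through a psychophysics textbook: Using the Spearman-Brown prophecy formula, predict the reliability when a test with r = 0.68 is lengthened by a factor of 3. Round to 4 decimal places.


r_new = n*r / (1 + (n-1)*r)
Numerator = 3 * 0.68 = 2.04
Denominator = 1 + 2 * 0.68 = 2.36
r_new = 2.04 / 2.36
= 0.8644


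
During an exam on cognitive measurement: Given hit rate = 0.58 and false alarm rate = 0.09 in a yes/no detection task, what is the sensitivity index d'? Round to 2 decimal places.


d' = z(HR) - z(FAR)
z(0.58) = 0.2019
z(0.09) = -1.3408
d' = 0.2019 - -1.3408
= 1.54


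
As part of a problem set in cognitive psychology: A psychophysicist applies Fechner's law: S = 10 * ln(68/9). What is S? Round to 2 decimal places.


S = 10 * ln(68/9)
I/I0 = 7.555556
ln(7.555556) = 2.0223
S = 10 * 2.0223
= 20.22


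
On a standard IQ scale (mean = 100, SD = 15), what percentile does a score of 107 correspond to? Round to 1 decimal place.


z = (IQ - mean) / SD
z = (107 - 100) / 15 = 0.4667
Percentile = Phi(0.4667) * 100
Phi(0.4667) = 0.679643
= 68.0


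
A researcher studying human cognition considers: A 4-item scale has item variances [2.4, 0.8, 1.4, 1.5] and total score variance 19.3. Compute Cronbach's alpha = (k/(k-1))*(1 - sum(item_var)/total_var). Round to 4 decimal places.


alpha = (k/(k-1)) * (1 - sum(s_i^2)/s_total^2)
sum(item variances) = 6.1
k/(k-1) = 4/3 = 1.333333
1 - 6.1/19.3 = 1 - 0.316062 = 0.683938
alpha = 1.333333 * 0.683938
= 0.9119


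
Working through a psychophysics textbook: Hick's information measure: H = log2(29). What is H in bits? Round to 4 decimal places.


H = log2(n)
H = log2(29)
= 4.8580


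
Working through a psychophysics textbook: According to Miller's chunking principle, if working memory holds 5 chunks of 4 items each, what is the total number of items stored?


Total items = chunks * items_per_chunk
= 5 * 4
= 20


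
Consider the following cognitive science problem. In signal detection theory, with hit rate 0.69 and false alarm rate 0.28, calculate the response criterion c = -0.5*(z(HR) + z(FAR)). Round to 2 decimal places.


c = -0.5 * (z(HR) + z(FAR))
z(0.69) = 0.4959
z(0.28) = -0.5828
c = -0.5 * (0.4959 + -0.5828)
= -0.5 * -0.0869
= 0.04


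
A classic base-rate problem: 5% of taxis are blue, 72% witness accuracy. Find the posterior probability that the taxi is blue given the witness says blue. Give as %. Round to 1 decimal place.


P(blue | says blue) = P(says blue | blue)*P(blue) / [P(says blue | blue)*P(blue) + P(says blue | not blue)*P(not blue)]
Numerator = 0.72 * 0.05 = 0.036
False identification = 0.28 * 0.95 = 0.266
P = 0.036 / (0.036 + 0.266)
= 0.036 / 0.302
As percentage = 11.9


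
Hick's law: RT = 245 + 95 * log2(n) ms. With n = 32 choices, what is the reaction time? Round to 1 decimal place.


RT = 245 + 95 * log2(32)
log2(32) = 5.0
RT = 245 + 95 * 5.0
= 245 + 475.0
= 720.0 ms


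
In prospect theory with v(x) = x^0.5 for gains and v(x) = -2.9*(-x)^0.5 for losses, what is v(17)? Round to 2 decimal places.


Since x = 17 >= 0, use v(x) = x^0.5
17^0.5 = 4.1231
v(17) = 4.12


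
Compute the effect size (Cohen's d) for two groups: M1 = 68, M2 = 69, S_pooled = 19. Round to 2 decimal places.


Cohen's d = (M1 - M2) / S_pooled
= (68 - 69) / 19
= -1 / 19
= -0.05


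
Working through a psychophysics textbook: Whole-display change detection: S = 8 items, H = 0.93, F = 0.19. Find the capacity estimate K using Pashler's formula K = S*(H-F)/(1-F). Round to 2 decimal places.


K = S * (H - F) / (1 - F)
H - F = 0.74
1 - F = 0.81
K = 8 * 0.74 / 0.81
= 7.31


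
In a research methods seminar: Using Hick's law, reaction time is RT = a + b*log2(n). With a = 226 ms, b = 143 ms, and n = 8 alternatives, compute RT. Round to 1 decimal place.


RT = 226 + 143 * log2(8)
log2(8) = 3.0
RT = 226 + 143 * 3.0
= 226 + 429.0
= 655.0 ms


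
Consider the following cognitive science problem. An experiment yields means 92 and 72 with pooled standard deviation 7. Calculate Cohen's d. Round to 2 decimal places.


Cohen's d = (M1 - M2) / S_pooled
= (92 - 72) / 7
= 20 / 7
= 2.86


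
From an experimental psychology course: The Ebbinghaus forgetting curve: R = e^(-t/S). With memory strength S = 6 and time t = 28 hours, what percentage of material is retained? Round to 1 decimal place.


R = e^(-t/S)
-t/S = -28/6 = -4.666667
R = e^(-4.666667) = 0.009404
Percentage = 0.009404 * 100
= 0.9


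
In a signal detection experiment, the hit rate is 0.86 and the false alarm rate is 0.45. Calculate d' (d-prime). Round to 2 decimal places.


d' = z(HR) - z(FAR)
z(0.86) = 1.0803
z(0.45) = -0.1257
d' = 1.0803 - -0.1257
= 1.21


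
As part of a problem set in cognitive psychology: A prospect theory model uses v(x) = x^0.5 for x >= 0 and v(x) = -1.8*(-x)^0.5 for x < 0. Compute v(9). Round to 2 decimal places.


Since x = 9 >= 0, use v(x) = x^0.5
9^0.5 = 3.0
v(9) = 3.00


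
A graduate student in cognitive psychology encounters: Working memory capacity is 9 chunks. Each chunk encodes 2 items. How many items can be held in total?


Total items = chunks * items_per_chunk
= 9 * 2
= 18


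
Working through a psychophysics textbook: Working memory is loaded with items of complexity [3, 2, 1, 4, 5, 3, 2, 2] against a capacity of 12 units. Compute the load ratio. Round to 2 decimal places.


Total complexity = 3 + 2 + 1 + 4 + 5 + 3 + 2 + 2 = 22
Load = total / capacity = 22 / 12
= 1.83


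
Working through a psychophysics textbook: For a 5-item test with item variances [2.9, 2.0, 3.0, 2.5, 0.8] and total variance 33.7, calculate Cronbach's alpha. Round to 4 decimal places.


alpha = (k/(k-1)) * (1 - sum(s_i^2)/s_total^2)
sum(item variances) = 11.2
k/(k-1) = 5/4 = 1.25
1 - 11.2/33.7 = 1 - 0.332344 = 0.667656
alpha = 1.25 * 0.667656
= 0.8346


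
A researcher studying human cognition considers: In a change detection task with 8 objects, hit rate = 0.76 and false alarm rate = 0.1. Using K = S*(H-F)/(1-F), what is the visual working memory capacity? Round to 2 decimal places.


K = S * (H - F) / (1 - F)
H - F = 0.66
1 - F = 0.9
K = 8 * 0.66 / 0.9
= 5.87


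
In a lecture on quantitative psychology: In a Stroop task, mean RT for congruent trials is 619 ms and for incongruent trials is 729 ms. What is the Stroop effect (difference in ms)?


Stroop effect = RT(incongruent) - RT(congruent)
= 729 - 619
= 110 ms


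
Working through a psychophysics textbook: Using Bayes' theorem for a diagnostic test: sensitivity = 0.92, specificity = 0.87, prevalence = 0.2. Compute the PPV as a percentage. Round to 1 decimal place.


PPV = (sens * prev) / (sens * prev + (1-spec) * (1-prev))
Numerator = 0.92 * 0.2 = 0.184
P(positive and no disease) = (1 - spec) * (1 - prev) = (1 - 0.87) * (1 - 0.2) = 0.104
Denominator = 0.184 + 0.104 = 0.288
PPV = 0.184 / 0.288 = 0.638889
As percentage = 63.9


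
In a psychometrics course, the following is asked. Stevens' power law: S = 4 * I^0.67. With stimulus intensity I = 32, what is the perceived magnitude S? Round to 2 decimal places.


S = 4 * 32^0.67
32^0.67 = 10.1965
S = 4 * 10.1965
= 40.79


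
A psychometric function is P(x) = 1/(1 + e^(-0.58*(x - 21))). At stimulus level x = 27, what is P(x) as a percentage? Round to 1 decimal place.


P(x) = 1/(1 + e^(-0.58*(27 - 21)))
Exponent = -0.58 * 6 = -3.48
e^(-3.48) = 0.030807
P = 1/(1 + 0.030807) = 0.970114
Percentage = 97.0


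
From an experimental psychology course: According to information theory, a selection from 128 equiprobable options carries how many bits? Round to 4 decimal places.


H = log2(n)
H = log2(128)
= 7.0000


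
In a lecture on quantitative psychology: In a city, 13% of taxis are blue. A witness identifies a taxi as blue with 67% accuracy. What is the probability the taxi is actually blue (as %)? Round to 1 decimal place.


P(blue | says blue) = P(says blue | blue)*P(blue) / [P(says blue | blue)*P(blue) + P(says blue | not blue)*P(not blue)]
Numerator = 0.67 * 0.13 = 0.0871
False identification = 0.33 * 0.87 = 0.2871
P = 0.0871 / (0.0871 + 0.2871)
= 0.0871 / 0.3742
As percentage = 23.3


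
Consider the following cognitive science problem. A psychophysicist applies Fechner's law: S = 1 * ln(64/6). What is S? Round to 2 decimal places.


S = 1 * ln(64/6)
I/I0 = 10.666667
ln(10.666667) = 2.3671
S = 1 * 2.3671
= 2.37


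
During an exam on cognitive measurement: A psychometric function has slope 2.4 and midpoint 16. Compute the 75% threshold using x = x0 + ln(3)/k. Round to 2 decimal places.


At P = 0.75: 0.75 = 1/(1 + e^(-k*(x-x0)))
Solving: e^(-k*(x-x0)) = 1/3
x = x0 + ln(3)/k
ln(3) = 1.0986
x = 16 + 1.0986/2.4
= 16 + 0.4578
= 16.46


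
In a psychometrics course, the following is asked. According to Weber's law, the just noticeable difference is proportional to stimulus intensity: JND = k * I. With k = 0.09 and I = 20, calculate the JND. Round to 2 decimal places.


JND = k * I
JND = 0.09 * 20
= 1.80


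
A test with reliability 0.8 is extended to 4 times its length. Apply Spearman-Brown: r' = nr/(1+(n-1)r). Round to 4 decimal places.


r_new = n*r / (1 + (n-1)*r)
Numerator = 4 * 0.8 = 3.2
Denominator = 1 + 3 * 0.8 = 3.4
r_new = 3.2 / 3.4
= 0.9412


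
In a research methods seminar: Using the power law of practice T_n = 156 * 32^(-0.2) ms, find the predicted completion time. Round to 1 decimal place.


T_n = 156 * 32^(-0.2)
32^(-0.2) = 0.5
T_n = 156 * 0.5
= 78.0 ms


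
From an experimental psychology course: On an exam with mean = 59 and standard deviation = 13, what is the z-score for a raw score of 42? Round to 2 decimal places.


z = (X - mu) / sigma
= (42 - 59) / 13
= -17 / 13
= -1.31


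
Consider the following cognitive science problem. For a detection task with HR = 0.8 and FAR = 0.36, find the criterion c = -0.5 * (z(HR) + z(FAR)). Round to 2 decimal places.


c = -0.5 * (z(HR) + z(FAR))
z(0.8) = 0.8416
z(0.36) = -0.3585
c = -0.5 * (0.8416 + -0.3585)
= -0.5 * 0.4831
= -0.24


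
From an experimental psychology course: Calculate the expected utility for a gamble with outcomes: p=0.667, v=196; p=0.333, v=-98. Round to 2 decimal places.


EU = sum(p_i * v_i)
0.667 * 196 = 130.732
0.333 * -98 = -32.634
EU = 130.732 + -32.634
= 98.10


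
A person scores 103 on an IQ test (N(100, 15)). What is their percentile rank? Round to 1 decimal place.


z = (IQ - mean) / SD
z = (103 - 100) / 15 = 0.2
Percentile = Phi(0.2) * 100
Phi(0.2) = 0.57926
= 57.9


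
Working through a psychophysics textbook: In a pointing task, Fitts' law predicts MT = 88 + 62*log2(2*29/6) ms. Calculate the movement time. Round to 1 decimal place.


MT = 88 + 62 * log2(2*29/6)
2D/W = 9.666667
log2(9.666667) = 3.273
MT = 88 + 62 * 3.273
= 290.9 ms


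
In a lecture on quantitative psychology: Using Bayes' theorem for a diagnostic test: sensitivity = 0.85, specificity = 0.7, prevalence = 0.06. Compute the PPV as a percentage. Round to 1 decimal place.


PPV = (sens * prev) / (sens * prev + (1-spec) * (1-prev))
Numerator = 0.85 * 0.06 = 0.051
P(positive and no disease) = (1 - spec) * (1 - prev) = (1 - 0.7) * (1 - 0.06) = 0.282
Denominator = 0.051 + 0.282 = 0.333
PPV = 0.051 / 0.333 = 0.153153
As percentage = 15.3


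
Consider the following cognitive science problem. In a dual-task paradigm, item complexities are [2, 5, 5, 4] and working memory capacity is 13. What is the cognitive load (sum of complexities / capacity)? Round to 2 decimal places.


Total complexity = 2 + 5 + 5 + 4 = 16
Load = total / capacity = 16 / 13
= 1.23


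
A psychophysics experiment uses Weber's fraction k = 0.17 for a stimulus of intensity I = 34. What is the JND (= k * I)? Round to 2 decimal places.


JND = k * I
JND = 0.17 * 34
= 5.78


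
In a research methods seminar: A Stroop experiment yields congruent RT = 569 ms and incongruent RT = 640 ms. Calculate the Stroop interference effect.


Stroop effect = RT(incongruent) - RT(congruent)
= 640 - 569
= 71 ms


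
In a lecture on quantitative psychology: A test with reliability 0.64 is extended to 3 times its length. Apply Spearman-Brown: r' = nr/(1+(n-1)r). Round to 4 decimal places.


r_new = n*r / (1 + (n-1)*r)
Numerator = 3 * 0.64 = 1.92
Denominator = 1 + 2 * 0.64 = 2.28
r_new = 1.92 / 2.28
= 0.8421


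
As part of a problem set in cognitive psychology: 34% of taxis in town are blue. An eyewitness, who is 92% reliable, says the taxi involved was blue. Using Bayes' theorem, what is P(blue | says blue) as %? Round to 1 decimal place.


P(blue | says blue) = P(says blue | blue)*P(blue) / [P(says blue | blue)*P(blue) + P(says blue | not blue)*P(not blue)]
Numerator = 0.92 * 0.34 = 0.3128
False identification = 0.08 * 0.66 = 0.0528
P = 0.3128 / (0.3128 + 0.0528)
= 0.3128 / 0.3656
As percentage = 85.6


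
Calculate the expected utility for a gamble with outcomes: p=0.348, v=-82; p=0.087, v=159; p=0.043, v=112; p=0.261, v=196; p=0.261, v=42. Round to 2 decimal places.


EU = sum(p_i * v_i)
0.348 * -82 = -28.536
0.087 * 159 = 13.833
0.043 * 112 = 4.816
0.261 * 196 = 51.156
0.261 * 42 = 10.962
EU = -28.536 + 13.833 + 4.816 + 51.156 + 10.962
= 52.23


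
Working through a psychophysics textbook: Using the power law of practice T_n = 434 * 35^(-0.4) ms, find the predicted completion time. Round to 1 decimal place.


T_n = 434 * 35^(-0.4)
35^(-0.4) = 0.241197
T_n = 434 * 0.241197
= 104.7 ms


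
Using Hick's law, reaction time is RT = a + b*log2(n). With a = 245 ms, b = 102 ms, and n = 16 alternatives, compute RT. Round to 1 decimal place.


RT = 245 + 102 * log2(16)
log2(16) = 4.0
RT = 245 + 102 * 4.0
= 245 + 408.0
= 653.0 ms


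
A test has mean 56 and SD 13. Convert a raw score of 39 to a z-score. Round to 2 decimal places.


z = (X - mu) / sigma
= (39 - 56) / 13
= -17 / 13
= -1.31


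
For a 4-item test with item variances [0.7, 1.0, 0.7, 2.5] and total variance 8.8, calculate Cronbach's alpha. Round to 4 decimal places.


alpha = (k/(k-1)) * (1 - sum(s_i^2)/s_total^2)
sum(item variances) = 4.9
k/(k-1) = 4/3 = 1.333333
1 - 4.9/8.8 = 1 - 0.556818 = 0.443182
alpha = 1.333333 * 0.443182
= 0.5909


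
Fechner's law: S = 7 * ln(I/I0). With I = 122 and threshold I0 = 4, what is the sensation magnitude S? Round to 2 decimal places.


S = 7 * ln(122/4)
I/I0 = 30.5
ln(30.5) = 3.4177
S = 7 * 3.4177
= 23.92


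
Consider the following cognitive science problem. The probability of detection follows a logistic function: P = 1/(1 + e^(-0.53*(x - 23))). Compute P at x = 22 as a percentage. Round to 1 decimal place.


P(x) = 1/(1 + e^(-0.53*(22 - 23)))
Exponent = -0.53 * -1 = 0.53
e^(0.53) = 1.698932
P = 1/(1 + 1.698932) = 0.370517
Percentage = 37.1


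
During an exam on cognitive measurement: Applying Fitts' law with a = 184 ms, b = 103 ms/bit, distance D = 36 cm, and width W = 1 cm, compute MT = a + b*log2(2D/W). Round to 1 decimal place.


MT = 184 + 103 * log2(2*36/1)
2D/W = 72.0
log2(72.0) = 6.1699
MT = 184 + 103 * 6.1699
= 819.5 ms


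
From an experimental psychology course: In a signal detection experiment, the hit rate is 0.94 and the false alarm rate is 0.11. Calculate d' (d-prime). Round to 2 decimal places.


d' = z(HR) - z(FAR)
z(0.94) = 1.5548
z(0.11) = -1.2265
d' = 1.5548 - -1.2265
= 2.78


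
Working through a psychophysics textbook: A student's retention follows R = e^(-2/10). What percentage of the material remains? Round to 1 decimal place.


R = e^(-t/S)
-t/S = -2/10 = -0.2
R = e^(-0.2) = 0.818731
Percentage = 0.818731 * 100
= 81.9
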